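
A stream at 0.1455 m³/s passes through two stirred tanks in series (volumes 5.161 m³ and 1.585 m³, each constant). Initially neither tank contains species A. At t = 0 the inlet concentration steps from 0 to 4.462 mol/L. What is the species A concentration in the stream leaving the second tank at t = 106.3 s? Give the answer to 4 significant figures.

4.140 mol/L

Time constants: τᵢ = Vᵢ/Q for each well-mixed tank.
τ₁ = 5.161/0.1455 = 35.4708 s; τ₂ = 1.585/0.1455 = 10.8935 s.
Tank 1: C₁ = C_in(1 − e^(−t/τ₁)). Tank 2 (τ₁ ≠ τ₂): C₂ = C_in[1 − (τ₁ e^(−t/τ₁) − τ₂ e^(−t/τ₂))/(τ₁ − τ₂)].
At t = 106.3: e^(−t/τ₁) = 0.0499450, e^(−t/τ₂) = 5.78221e-05.
C₂ = 4.462·[1 − (35.4708·0.0499450 − 10.8935·5.78221e-05)/(24.5773)] = 4.462·0.927943 = 4.14048 mol/L.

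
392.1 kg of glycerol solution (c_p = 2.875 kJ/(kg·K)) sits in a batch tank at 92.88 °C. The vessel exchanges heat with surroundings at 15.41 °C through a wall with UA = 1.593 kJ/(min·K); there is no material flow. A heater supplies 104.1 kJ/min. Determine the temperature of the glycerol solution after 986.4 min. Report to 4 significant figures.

M c_p dT/dt = −UA(T − T_amb) + Q̇.
dT/dt = (T_ss − T)/τ with T_ss = T_amb + Q̇/UA = 15.41 + 104.1/1.593 = 80.7584 °C, τ = M c_p/UA = 392.1·2.875/1.593 = 707.651 min.
Integrating: T(t) = T_ss + (T₀ − T_ss) e^(−t/τ).
T(986.4) = 80.7584 + (12.1216)·0.248104 = 83.7658 °C.

83.77 °C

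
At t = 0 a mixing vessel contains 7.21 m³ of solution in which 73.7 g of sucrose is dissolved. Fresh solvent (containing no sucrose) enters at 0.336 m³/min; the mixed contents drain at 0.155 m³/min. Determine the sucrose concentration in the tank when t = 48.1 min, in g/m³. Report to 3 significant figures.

2.35 g/m³

Let m(t) be the amount of sucrose. Volume: V(t) = V₀ + (Q_in − Q_out) t = 7.21 + 0.18100 t; V(48.1) = 15.916 m³.
No sucrose enters, so dm/dt = −Q_out · (m/V).
dm/m = −Q_out dt/(V₀ + 0.18100 t); integrating gives ln(m/m₀) = −(Q_out/(Q_in−Q_out)) ln(V/V₀).
m = m₀ (V₀/V)^(Q_out/(Q_in−Q_out)) = 73.7 × (7.21/15.916)^(0.85635) = 37.408 g.
C = m/V = 37.408/15.916 = 2.3503 g/m³.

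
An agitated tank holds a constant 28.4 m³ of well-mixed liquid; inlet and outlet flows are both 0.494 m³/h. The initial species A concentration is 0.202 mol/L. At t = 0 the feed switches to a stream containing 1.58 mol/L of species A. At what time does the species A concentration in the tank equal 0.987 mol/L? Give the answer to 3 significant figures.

48.5 h

Species balance on the tank: V dC/dt = Q(C_in − C), so τ = V/Q = 57.490 h.
C(t) = C_in + (C₀ − C_in) e^(−t/τ). Set C = 0.987 and solve for t:
e^(−t/τ) = (C − C_in)/(C₀ − C_in) = (0.987 − 1.58)/(0.202 − 1.58) = 0.43033
t = −τ ln(…) = 57.490 × 0.84319 = 48.475 h.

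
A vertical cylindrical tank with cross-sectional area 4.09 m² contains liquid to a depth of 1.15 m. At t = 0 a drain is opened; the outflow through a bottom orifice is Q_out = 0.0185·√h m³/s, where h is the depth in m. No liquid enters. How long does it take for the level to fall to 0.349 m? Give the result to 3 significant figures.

A dh/dt = −Q_out = −0.0185 √h.
This is separable: 2 d(√h)/dt = −0.0185/A, so √h = √h₀ − (0.0185/(2A)) t.
t = 2A(√h₀ − √h)/0.0185 = 2·4.09·(√1.15 − √0.349)/0.0185
  = 8.1800 × (1.0724 − 0.59076) / 0.0185 = 212.95 s.

213 s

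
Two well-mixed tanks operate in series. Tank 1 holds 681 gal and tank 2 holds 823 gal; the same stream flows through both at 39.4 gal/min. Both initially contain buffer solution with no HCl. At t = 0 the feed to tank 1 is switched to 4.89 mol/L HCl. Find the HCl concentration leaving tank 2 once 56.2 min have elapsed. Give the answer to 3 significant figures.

Species balance on tank i: dCᵢ/dt = (Cᵢ₋₁ − Cᵢ)/τᵢ with τᵢ = Vᵢ/Q.
τ₁ = 681/39.4 = 17.284 min; τ₂ = 823/39.4 = 20.888 min.
Tank 1: C₁ = C_in(1 − e^(−t/τ₁)). Tank 2 (τ₁ ≠ τ₂): C₂ = C_in[1 − (τ₁ e^(−t/τ₁) − τ₂ e^(−t/τ₂))/(τ₁ − τ₂)].
At t = 56.2: e^(−t/τ₁) = 0.038716, e^(−t/τ₂) = 0.067847.
C₂ = 4.89·[1 − (17.284·0.038716 − 20.888·0.067847)/(-3.6041)] = 4.89·0.79244 = 3.8751 mol/L.

3.88 mol/L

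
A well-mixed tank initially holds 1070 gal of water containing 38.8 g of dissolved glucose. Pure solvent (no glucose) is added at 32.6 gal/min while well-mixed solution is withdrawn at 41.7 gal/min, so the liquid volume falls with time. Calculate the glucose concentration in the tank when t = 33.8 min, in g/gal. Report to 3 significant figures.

0.0108 g/gal

Total volume: dV/dt = Q_in − Q_out = -9.1000 gal/min, so V(t) = 1070 − 9.1000 t and V(33.8) = 762.42 gal.
Solute balance: dm/dt = 0 − Q_out C = −Q_out m/V(t).
Separate: dm/m = −Q_out dt/V(t) ⇒ ln(m/m₀) = −(Q_out/(Q_in−Q_out)) ln(V/V₀).
m = m₀ (V₀/V)^(Q_out/(Q_in−Q_out)) = 38.8 × (1070/762.42)^(-4.5824) = 8.2101 g.
C = m/V = 8.2101/762.42 = 0.010768 g/gal.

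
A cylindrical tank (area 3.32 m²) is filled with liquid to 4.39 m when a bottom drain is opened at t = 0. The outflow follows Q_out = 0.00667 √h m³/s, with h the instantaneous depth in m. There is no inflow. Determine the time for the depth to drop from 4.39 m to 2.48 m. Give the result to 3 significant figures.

518 s

With no inflow, A dh/dt = −0.00667 √h.
Separate and integrate: 2(√h − √h₀) = −(0.00667/A) t.
t = 2A(√h₀ − √h)/0.00667 = 2·3.32·(√4.39 − √2.48)/0.00667
  = 6.6400 × (2.0952 − 1.5748) / 0.00667 = 518.09 s.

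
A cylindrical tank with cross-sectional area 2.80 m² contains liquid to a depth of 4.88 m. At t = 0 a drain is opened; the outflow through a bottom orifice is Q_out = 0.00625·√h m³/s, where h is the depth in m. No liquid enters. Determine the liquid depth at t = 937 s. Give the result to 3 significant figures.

1.35 m

A dh/dt = −Q_out = −0.00625 √h.
This is separable: 2 d(√h)/dt = −0.00625/A, so √h = √h₀ − (0.00625/(2A)) t.
√h = √4.88 − 0.00625·937/(2·2.80) = 2.2091 − 1.0458 = 1.1633.
h = 1.1633² = 1.3533 m.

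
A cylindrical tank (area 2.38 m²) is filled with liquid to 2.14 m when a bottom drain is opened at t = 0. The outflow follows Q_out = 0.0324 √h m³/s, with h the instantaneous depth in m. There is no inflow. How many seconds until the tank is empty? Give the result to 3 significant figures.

With no inflow, A dh/dt = −0.0324 √h.
This is separable: 2 d(√h)/dt = −0.0324/A, so √h = √h₀ − (0.0324/(2A)) t.
Set h = 0: 2√h₀ = (0.0324/A) t_empty ⇒ t_empty = 2A√h₀/0.0324.
t_empty = 2·2.38·√2.14/0.0324 = 4.7600·1.4629/0.0324 = 214.92 s.

215 s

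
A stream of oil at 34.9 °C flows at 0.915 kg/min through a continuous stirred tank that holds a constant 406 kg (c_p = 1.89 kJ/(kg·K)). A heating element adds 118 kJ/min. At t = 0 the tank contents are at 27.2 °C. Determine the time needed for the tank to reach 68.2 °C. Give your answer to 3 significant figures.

Unsteady energy balance on the tank contents: M c_p dT/dt = ṁ c_p (T_in − T) + 118.
τ = M/ṁ = 443.72 min; T_ss = T_in + Q̇/(ṁ c_p) = 103.13 °C.
T(t) = T_ss + (T₀ − T_ss) e^(−t/τ). Set T = 68.2:
e^(−t/τ) = (68.2 − 103.13)/(27.2 − 103.13) = 0.46006
t = −443.72 · ln(0.46006) = 344.50 min.

345 min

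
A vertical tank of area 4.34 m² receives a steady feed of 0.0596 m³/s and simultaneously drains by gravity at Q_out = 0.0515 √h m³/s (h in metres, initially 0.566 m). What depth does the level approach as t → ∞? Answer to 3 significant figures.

Mass balance (ρ constant): A dh/dt = Q_in − 0.0515 √h. At steady state dh/dt = 0:
Q_in = 0.0515 √h_ss ⇒ √h_ss = 0.0596/0.0515 = 1.1573.
h_ss = 1.1573² = 1.3393 m. (Since h₀ = 0.566 m < h_ss, the level will rise toward this value.)

1.34 m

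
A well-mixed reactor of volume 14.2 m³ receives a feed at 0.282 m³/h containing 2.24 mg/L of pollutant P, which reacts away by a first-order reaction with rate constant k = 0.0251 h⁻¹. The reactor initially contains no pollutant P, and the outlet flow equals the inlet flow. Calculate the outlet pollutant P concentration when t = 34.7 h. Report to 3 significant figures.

0.782 mg/L

Accumulation = in − out − consumed: V dC/dt = Q C_in − Q C − k V C.
dC/dt = (Q/V) C_in − (Q/V + k) C; effective rate a = Q/V + k = 0.019859 + 0.0251 = 0.044959 h⁻¹.
C_ss = Q C_in/(Q + kV) = 0.98944 mg/L; C(t) = C_ss + (C₀ − C_ss) e^(−a t).
C(34.7) = 0.98944 + (-0.98944)·e^(−0.044959·34.7) = 0.98944 + (-0.98944)·0.21012 = 0.78154 mg/L.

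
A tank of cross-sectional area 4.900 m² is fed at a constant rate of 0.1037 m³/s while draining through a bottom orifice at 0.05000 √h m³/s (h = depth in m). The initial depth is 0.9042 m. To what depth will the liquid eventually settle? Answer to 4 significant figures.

4.301 m

Level balance: A dh/dt = 0.1037 − 0.05000 √h. Setting dh/dt = 0:
Q_in = 0.05000 √h_ss ⇒ √h_ss = 0.1037/0.05000 = 2.07400.
h_ss = 2.07400² = 4.30148 m. (Since h₀ = 0.9042 m < h_ss, the level will rise toward this value.)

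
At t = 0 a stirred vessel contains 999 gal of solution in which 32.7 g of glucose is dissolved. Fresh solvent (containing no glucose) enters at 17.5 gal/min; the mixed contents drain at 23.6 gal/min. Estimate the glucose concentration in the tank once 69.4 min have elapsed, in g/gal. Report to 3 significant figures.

0.00673 g/gal

Total volume: dV/dt = Q_in − Q_out = -6.1000 gal/min, so V(t) = 999 − 6.1000 t and V(69.4) = 575.66 gal.
Solute balance: dm/dt = 0 − Q_out C = −Q_out m/V(t).
Separate: dm/m = −Q_out dt/V(t) ⇒ ln(m/m₀) = −(Q_out/(Q_in−Q_out)) ln(V/V₀).
m = m₀ (V₀/V)^(Q_out/(Q_in−Q_out)) = 32.7 × (999/575.66)^(-3.8689) = 3.8757 g.
C = m/V = 3.8757/575.66 = 0.0067326 g/gal.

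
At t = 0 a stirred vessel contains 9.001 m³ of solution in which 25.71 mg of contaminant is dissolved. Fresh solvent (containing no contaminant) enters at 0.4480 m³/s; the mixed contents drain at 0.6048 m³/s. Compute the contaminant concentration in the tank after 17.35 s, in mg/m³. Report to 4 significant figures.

Total volume: dV/dt = Q_in − Q_out = -0.156800 m³/s, so V(t) = 9.001 − 0.156800 t and V(17.35) = 6.28052 m³.
No contaminant enters, so dm/dt = −Q_out · (m/V).
dm/m = −Q_out dt/(V₀ − 0.156800 t); integrating gives ln(m/m₀) = −(Q_out/(Q_in−Q_out)) ln(V/V₀).
m = m₀ (V₀/V)^(Q_out/(Q_in−Q_out)) = 25.71 × (9.001/6.28052)^(-3.85714) = 6.41578 mg.
C = m/V = 6.41578/6.28052 = 1.02154 mg/m³.

1.022 mg/m³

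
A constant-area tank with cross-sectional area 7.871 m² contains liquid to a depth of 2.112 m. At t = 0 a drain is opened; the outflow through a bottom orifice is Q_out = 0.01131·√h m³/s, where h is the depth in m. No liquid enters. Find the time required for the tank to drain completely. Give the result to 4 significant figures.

2023 s

A dh/dt = −Q_out = −0.01131 √h.
This is separable: 2 d(√h)/dt = −0.01131/A, so √h = √h₀ − (0.01131/(2A)) t.
Set h = 0: 2√h₀ = (0.01131/A) t_empty ⇒ t_empty = 2A√h₀/0.01131.
t_empty = 2·7.871·√2.112/0.01131 = 15.7420·1.45327/0.01131 = 2022.76 s.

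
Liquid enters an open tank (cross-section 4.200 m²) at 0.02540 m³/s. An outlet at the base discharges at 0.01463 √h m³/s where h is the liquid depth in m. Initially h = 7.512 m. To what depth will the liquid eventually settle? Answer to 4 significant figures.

Unsteady balance on liquid volume: A dh/dt = Q_in − 0.01463 √h. At steady state dh/dt = 0:
Q_in = 0.01463 √h_ss ⇒ √h_ss = 0.02540/0.01463 = 1.73616.
h_ss = 1.73616² = 3.01425 m. (Since h₀ = 7.512 m > h_ss, the level will fall toward this value.)

3.014 m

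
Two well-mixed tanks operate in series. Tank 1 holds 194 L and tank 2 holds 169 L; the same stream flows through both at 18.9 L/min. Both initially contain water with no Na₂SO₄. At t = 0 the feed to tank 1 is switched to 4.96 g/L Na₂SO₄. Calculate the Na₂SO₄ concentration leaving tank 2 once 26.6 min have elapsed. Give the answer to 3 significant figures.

Each tank obeys Vᵢ dCᵢ/dt = Q(Cᵢ₋₁ − Cᵢ), so τᵢ = Vᵢ/Q.
τ₁ = 194/18.9 = 10.265 min; τ₂ = 169/18.9 = 8.9418 min.
Solving the cascade with C₁(0)=C₂(0)=0 gives C₂(t) = C_in[1 − (τ₁ e^(−t/τ₁) − τ₂ e^(−t/τ₂))/(τ₁ − τ₂)].
At t = 26.6: e^(−t/τ₁) = 0.074912, e^(−t/τ₂) = 0.051058.
C₂ = 4.96·[1 − (10.265·0.074912 − 8.9418·0.051058)/(1.3228)] = 4.96·0.76384 = 3.7886 g/L.

3.79 g/L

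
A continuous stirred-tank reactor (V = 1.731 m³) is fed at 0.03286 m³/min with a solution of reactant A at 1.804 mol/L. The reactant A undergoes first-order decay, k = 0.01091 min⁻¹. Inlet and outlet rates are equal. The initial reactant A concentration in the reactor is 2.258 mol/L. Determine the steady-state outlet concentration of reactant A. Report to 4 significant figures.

Accumulation = in − out − consumed: V dC/dt = Q C_in − Q C − k V C.
At steady state: 0 = Q C_in − (Q + kV) C_ss, so C_ss = Q C_in/(Q + kV).
C_ss = 0.03286·1.804/(0.03286 + 0.01091·1.731) = 0.0592794/0.0517452 = 1.14560 mol/L.

1.146 mol/L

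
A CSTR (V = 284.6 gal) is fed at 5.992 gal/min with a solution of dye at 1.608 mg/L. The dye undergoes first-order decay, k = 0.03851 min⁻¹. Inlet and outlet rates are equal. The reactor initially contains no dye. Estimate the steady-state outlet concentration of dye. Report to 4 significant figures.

Accumulation = in − out − consumed: V dC/dt = Q C_in − Q C − k V C.
Steady state (dC/dt = 0): C_ss = Q C_in/(Q + kV) = C_in/(1 + kV/Q).
C_ss = 5.992·1.608/(5.992 + 0.03851·284.6) = 9.63514/16.9519 = 0.568379 mg/L.

0.5684 mg/L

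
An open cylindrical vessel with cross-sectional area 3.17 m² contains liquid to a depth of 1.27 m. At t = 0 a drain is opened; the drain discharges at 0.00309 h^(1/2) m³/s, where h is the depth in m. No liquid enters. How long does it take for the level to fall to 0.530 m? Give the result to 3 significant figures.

A dh/dt = −Q_out = −0.00309 √h.
This is separable: 2 d(√h)/dt = −0.00309/A, so √h = √h₀ − (0.00309/(2A)) t.
t = 2A(√h₀ − √h)/0.00309 = 2·3.17·(√1.27 − √0.530)/0.00309
  = 6.3400 × (1.1269 − 0.72801) / 0.00309 = 818.52 s.

819 s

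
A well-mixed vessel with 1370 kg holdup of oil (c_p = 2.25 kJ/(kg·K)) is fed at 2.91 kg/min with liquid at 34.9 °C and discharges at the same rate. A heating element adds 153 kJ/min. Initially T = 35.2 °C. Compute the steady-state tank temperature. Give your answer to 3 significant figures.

58.3 °C

M c_p dT/dt = ṁ c_p (T_in − T) + Q̇.
At steady state dT/dt = 0 ⇒ T_ss = T_in + Q̇/(ṁ c_p) = 34.9 + 153/(2.91·2.25) = 58.268 °C.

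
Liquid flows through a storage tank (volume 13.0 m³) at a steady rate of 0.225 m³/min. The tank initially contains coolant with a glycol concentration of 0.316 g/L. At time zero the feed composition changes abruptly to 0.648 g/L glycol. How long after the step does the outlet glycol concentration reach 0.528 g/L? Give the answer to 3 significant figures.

58.8 min

Species balance: V dC/dt = Q(C_in − C) ⇒ τ = V/Q = 57.778 min.
C(t) = C_in + (C₀ − C_in) e^(−t/τ). Set C = 0.528 and solve for t:
e^(−t/τ) = (C − C_in)/(C₀ − C_in) = (0.528 − 0.648)/(0.316 − 0.648) = 0.36145
t = −τ ln(…) = 57.778 × 1.0176 = 58.797 min.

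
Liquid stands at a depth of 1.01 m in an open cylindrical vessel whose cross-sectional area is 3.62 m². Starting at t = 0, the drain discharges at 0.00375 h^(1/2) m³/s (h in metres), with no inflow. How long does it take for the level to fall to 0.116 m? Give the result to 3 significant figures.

A dh/dt = −Q_out = −0.00375 √h.
This is separable: 2 d(√h)/dt = −0.00375/A, so √h = √h₀ − (0.00375/(2A)) t.
t = 2A(√h₀ − √h)/0.00375 = 2·3.62·(√1.01 − √0.116)/0.00375
  = 7.2400 × (1.0050 − 0.34059) / 0.00375 = 1282.7 s.

1280 s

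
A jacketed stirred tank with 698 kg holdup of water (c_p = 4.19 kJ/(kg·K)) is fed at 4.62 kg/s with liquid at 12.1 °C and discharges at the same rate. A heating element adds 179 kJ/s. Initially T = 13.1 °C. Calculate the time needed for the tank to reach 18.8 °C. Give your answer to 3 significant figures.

178 s

First-law balance (no shaft work): M c_p dT/dt = ṁ c_p (T_in − T) + 179.
τ = M/ṁ = 151.08 s; T_ss = T_in + Q̇/(ṁ c_p) = 21.347 °C.
T(t) = T_ss + (T₀ − T_ss) e^(−t/τ). Set T = 18.8:
e^(−t/τ) = (18.8 − 21.347)/(13.1 − 21.347) = 0.30883
t = −151.08 · ln(0.30883) = 177.51 s.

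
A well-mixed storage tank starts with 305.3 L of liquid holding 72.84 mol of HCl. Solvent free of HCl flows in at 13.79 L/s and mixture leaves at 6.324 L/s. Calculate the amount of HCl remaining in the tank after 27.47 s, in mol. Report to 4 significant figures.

Total volume: dV/dt = Q_in − Q_out = 7.46600 L/s, so V(t) = 305.3 + 7.46600 t and V(27.47) = 510.391 L.
No HCl enters, so dm/dt = −Q_out · (m/V).
Separate: dm/m = −Q_out dt/V(t) ⇒ ln(m/m₀) = −(Q_out/(Q_in−Q_out)) ln(V/V₀).
m = m₀ (V₀/V)^(Q_out/(Q_in−Q_out)) = 72.84 × (305.3/510.391)^(0.847040) = 47.1336 mol.

47.13 mol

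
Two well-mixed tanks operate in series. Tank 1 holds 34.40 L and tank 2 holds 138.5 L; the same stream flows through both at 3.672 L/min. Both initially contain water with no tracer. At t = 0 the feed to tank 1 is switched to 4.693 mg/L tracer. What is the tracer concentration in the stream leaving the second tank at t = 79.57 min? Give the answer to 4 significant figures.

3.936 mg/L

Species balance on tank i: dCᵢ/dt = (Cᵢ₋₁ − Cᵢ)/τᵢ with τᵢ = Vᵢ/Q.
τ₁ = 34.40/3.672 = 9.36819 min; τ₂ = 138.5/3.672 = 37.7179 min.
Tank 1: C₁ = C_in(1 − e^(−t/τ₁)). Tank 2 (τ₁ ≠ τ₂): C₂ = C_in[1 − (τ₁ e^(−t/τ₁) − τ₂ e^(−t/τ₂))/(τ₁ − τ₂)].
At t = 79.57: e^(−t/τ₁) = 0.000204768, e^(−t/τ₂) = 0.121285.
C₂ = 4.693·[1 − (9.36819·0.000204768 − 37.7179·0.121285)/(-28.3497)] = 4.693·0.838704 = 3.93604 mg/L.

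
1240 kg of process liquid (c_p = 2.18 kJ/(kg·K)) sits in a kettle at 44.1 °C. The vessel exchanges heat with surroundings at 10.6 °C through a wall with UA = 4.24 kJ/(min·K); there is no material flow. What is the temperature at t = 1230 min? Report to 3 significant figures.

15.5 °C

Lumped-capacitance energy balance: M c_p dT/dt = UA(T_amb − T).
dT/dt = (T_ss − T)/τ with T_ss = T_amb = 10.600 °C, τ = M c_p/UA = 1240·2.18/4.24 = 637.55 min.
Solution: T(t) = T_ss + (T₀ − T_ss) e^(−t/τ).
T(1230) = 10.600 + (33.500)·0.14525 = 15.466 °C.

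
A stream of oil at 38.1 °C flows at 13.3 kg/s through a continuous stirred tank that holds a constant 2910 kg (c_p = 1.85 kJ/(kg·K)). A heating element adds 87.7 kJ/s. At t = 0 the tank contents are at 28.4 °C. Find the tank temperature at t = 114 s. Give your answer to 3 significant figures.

33.8 °C

Energy balance: M c_p dT/dt = ṁ c_p (T_in − T) + 87.7.
τ = M/ṁ = 218.80 s; T_ss = T_in + Q̇/(ṁ c_p) = 38.1 + 87.7/(13.3·1.85) = 41.664 °C.
Integrating: T(t) = T_ss + (T₀ − T_ss) e^(−t/τ).
T(114) = 41.664 + (-13.264)·e^(−114/218.80) = 41.664 + (-13.264)·0.59391 = 33.787 °C.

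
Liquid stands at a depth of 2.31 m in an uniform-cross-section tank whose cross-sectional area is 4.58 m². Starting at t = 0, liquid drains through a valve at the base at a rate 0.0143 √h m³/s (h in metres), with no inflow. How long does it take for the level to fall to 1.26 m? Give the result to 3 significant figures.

255 s

A dh/dt = −Q_out = −0.0143 √h.
Separate and integrate: 2(√h − √h₀) = −(0.0143/A) t.
t = 2A(√h₀ − √h)/0.0143 = 2·4.58·(√2.31 − √1.26)/0.0143
  = 9.1600 × (1.5199 − 1.1225) / 0.0143 = 254.54 s.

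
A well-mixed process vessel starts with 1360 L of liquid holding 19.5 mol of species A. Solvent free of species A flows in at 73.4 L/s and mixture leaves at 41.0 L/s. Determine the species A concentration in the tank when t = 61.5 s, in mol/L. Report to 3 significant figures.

Let m(t) be the amount of species A. Volume: V(t) = V₀ + (Q_in − Q_out) t = 1360 + 32.400 t; V(61.5) = 3352.6 L.
Solute balance: dm/dt = 0 − Q_out C = −Q_out m/V(t).
Separate: dm/m = −Q_out dt/V(t) ⇒ ln(m/m₀) = −(Q_out/(Q_in−Q_out)) ln(V/V₀).
m = m₀ (V₀/V)^(Q_out/(Q_in−Q_out)) = 19.5 × (1360/3352.6)^(1.2654) = 6.2256 mol.
C = m/V = 6.2256/3352.6 = 0.0018570 mol/L.

0.00186 mol/L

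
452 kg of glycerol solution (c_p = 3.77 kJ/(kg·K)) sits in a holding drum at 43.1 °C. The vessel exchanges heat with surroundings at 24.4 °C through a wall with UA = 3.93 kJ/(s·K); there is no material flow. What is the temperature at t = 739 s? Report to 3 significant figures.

27.8 °C

M c_p dT/dt = −UA(T − T_amb).
dT/dt = (T_ss − T)/τ with T_ss = T_amb = 24.400 °C, τ = M c_p/UA = 452·3.77/3.93 = 433.60 s.
This is linear first-order; T(t) = T_ss + (T₀ − T_ss) e^(−t/τ).
T(739) = 24.400 + (18.700)·0.18189 = 27.801 °C.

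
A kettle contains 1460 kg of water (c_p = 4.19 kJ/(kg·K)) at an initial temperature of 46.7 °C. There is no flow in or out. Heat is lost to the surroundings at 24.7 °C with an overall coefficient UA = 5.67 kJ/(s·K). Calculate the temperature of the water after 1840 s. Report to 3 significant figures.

M c_p dT/dt = −UA(T − T_amb).
dT/dt = (T_ss − T)/τ with T_ss = T_amb = 24.700 °C, τ = M c_p/UA = 1460·4.19/5.67 = 1078.9 s.
This is linear first-order; T(t) = T_ss + (T₀ − T_ss) e^(−t/τ).
T(1840) = 24.700 + (22.000)·0.18169 = 28.697 °C.

28.7 °C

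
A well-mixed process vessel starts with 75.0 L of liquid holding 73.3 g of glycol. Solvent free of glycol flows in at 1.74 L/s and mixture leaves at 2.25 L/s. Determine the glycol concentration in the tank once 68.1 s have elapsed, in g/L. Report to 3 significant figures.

0.117 g/L

Total volume: dV/dt = Q_in − Q_out = -0.51000 L/s, so V(t) = 75.0 − 0.51000 t and V(68.1) = 40.269 L.
Species balance (pure solvent in): dm/dt = −Q_out · m/V(t).
dm/m = −Q_out dt/(V₀ − 0.51000 t); integrating gives ln(m/m₀) = −(Q_out/(Q_in−Q_out)) ln(V/V₀).
m = m₀ (V₀/V)^(Q_out/(Q_in−Q_out)) = 73.3 × (75.0/40.269)^(-4.4118) = 4.7155 g.
C = m/V = 4.7155/40.269 = 0.11710 g/L.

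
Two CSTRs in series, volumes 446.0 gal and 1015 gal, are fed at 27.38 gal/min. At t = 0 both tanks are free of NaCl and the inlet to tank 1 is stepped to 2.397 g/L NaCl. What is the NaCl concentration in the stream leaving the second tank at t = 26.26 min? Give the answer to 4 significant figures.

Each tank obeys Vᵢ dCᵢ/dt = Q(Cᵢ₋₁ − Cᵢ), so τᵢ = Vᵢ/Q.
τ₁ = 446.0/27.38 = 16.2893 min; τ₂ = 1015/27.38 = 37.0709 min.
Tank 1: C₁ = C_in(1 − e^(−t/τ₁)). Tank 2 (τ₁ ≠ τ₂): C₂ = C_in[1 − (τ₁ e^(−t/τ₁) − τ₂ e^(−t/τ₂))/(τ₁ − τ₂)].
At t = 26.26: e^(−t/τ₁) = 0.199467, e^(−t/τ₂) = 0.492445.
C₂ = 2.397·[1 − (16.2893·0.199467 − 37.0709·0.492445)/(-20.7816)] = 2.397·0.277911 = 0.666152 g/L.

0.6662 g/L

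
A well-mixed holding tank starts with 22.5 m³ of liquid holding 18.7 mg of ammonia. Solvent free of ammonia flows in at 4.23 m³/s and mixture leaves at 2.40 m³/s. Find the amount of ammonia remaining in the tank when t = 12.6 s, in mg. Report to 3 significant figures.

7.41 mg

Total volume: dV/dt = Q_in − Q_out = 1.8300 m³/s, so V(t) = 22.5 + 1.8300 t and V(12.6) = 45.558 m³.
Species balance (pure solvent in): dm/dt = −Q_out · m/V(t).
dm/m = −Q_out dt/(V₀ + 1.8300 t); integrating gives ln(m/m₀) = −(Q_out/(Q_in−Q_out)) ln(V/V₀).
m = m₀ (V₀/V)^(Q_out/(Q_in−Q_out)) = 18.7 × (22.5/45.558)^(1.3115) = 7.4136 mg.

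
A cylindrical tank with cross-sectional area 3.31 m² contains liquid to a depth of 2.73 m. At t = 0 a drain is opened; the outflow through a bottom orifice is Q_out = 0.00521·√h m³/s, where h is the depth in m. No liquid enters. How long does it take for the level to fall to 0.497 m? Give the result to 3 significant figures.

A dh/dt = −Q_out = −0.00521 √h.
∫ h^(−1/2) dh = −(0.00521/A) ∫ dt, giving 2√h = 2√h₀ − (0.00521/A) t.
t = 2A(√h₀ − √h)/0.00521 = 2·3.31·(√2.73 − √0.497)/0.00521
  = 6.6200 × (1.6523 − 0.70498) / 0.00521 = 1203.7 s.

1200 s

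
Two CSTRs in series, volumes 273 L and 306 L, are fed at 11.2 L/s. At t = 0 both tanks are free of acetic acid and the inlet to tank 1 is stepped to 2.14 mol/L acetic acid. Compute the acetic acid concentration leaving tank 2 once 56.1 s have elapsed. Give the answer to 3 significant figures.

Each tank obeys Vᵢ dCᵢ/dt = Q(Cᵢ₋₁ − Cᵢ), so τᵢ = Vᵢ/Q.
τ₁ = 273/11.2 = 24.375 s; τ₂ = 306/11.2 = 27.321 s.
Tank 1: C₁ = C_in(1 − e^(−t/τ₁)). Tank 2 (τ₁ ≠ τ₂): C₂ = C_in[1 − (τ₁ e^(−t/τ₁) − τ₂ e^(−t/τ₂))/(τ₁ − τ₂)].
At t = 56.1: e^(−t/τ₁) = 0.10010, e^(−t/τ₂) = 0.12831.
C₂ = 2.14·[1 − (24.375·0.10010 − 27.321·0.12831)/(-2.9464)] = 2.14·0.63839 = 1.3661 mol/L.

1.37 mol/L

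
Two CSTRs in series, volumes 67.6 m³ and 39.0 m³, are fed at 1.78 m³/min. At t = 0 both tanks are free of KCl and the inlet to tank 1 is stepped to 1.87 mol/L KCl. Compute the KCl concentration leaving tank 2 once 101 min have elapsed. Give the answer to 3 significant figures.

Time constants: τᵢ = Vᵢ/Q for each well-mixed tank.
τ₁ = 67.6/1.78 = 37.978 min; τ₂ = 39.0/1.78 = 21.910 min.
Solving the cascade with C₁(0)=C₂(0)=0 gives C₂(t) = C_in[1 − (τ₁ e^(−t/τ₁) − τ₂ e^(−t/τ₂))/(τ₁ − τ₂)].
At t = 101: e^(−t/τ₁) = 0.069985, e^(−t/τ₂) = 0.0099544.
C₂ = 1.87·[1 − (37.978·0.069985 − 21.910·0.0099544)/(16.067)] = 1.87·0.84815 = 1.5860 mol/L.

1.59 mol/L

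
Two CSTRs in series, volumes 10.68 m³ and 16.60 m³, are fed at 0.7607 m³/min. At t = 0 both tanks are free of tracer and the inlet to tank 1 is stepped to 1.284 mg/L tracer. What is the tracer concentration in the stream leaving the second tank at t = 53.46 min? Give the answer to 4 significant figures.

Time constants: τᵢ = Vᵢ/Q for each well-mixed tank.
τ₁ = 10.68/0.7607 = 14.0397 min; τ₂ = 16.60/0.7607 = 21.8220 min.
Tank 1: C₁ = C_in(1 − e^(−t/τ₁)). Tank 2 (τ₁ ≠ τ₂): C₂ = C_in[1 − (τ₁ e^(−t/τ₁) − τ₂ e^(−t/τ₂))/(τ₁ − τ₂)].
At t = 53.46: e^(−t/τ₁) = 0.0221975, e^(−t/τ₂) = 0.0863091.
C₂ = 1.284·[1 − (14.0397·0.0221975 − 21.8220·0.0863091)/(-7.78231)] = 1.284·0.798030 = 1.02467 mg/L.

1.025 mg/L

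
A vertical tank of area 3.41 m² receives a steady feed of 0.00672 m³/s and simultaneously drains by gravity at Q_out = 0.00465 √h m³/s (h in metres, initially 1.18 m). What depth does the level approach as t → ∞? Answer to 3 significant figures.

Accumulation of liquid (constant cross-section A): A dh/dt = Q_in − 0.00465 √h. At steady state dh/dt = 0:
Q_in = 0.00465 √h_ss ⇒ √h_ss = 0.00672/0.00465 = 1.4452.
h_ss = 1.4452² = 2.0885 m. (Since h₀ = 1.18 m < h_ss, the level will rise toward this value.)

2.09 m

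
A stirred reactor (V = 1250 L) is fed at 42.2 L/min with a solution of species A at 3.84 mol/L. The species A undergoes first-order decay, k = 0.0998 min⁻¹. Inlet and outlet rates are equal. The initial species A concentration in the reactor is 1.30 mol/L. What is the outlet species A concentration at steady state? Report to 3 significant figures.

Accumulation = in − out − consumed: V dC/dt = Q C_in − Q C − k V C.
Steady state (dC/dt = 0): C_ss = Q C_in/(Q + kV) = C_in/(1 + kV/Q).
C_ss = 42.2·3.84/(42.2 + 0.0998·1250) = 162.05/166.95 = 0.97064 mol/L.

0.971 mol/L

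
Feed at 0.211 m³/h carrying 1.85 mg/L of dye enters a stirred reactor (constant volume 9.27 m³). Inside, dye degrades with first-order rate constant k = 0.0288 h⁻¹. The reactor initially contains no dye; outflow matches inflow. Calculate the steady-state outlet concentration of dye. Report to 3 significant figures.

0.817 mg/L

Accumulation = in − out − consumed: V dC/dt = Q C_in − Q C − k V C.
At steady state: 0 = Q C_in − (Q + kV) C_ss, so C_ss = Q C_in/(Q + kV).
C_ss = 0.211·1.85/(0.211 + 0.0288·9.27) = 0.39035/0.47798 = 0.81667 mg/L.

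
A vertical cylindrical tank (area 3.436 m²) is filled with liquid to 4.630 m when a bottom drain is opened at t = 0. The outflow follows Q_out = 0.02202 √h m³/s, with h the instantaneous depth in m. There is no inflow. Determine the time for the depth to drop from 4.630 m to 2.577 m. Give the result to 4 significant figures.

Accumulation of liquid (constant cross-section A): A dh/dt = −0.02202 √h.
This is separable: 2 d(√h)/dt = −0.02202/A, so √h = √h₀ − (0.02202/(2A)) t.
t = 2A(√h₀ − √h)/0.02202 = 2·3.436·(√4.630 − √2.577)/0.02202
  = 6.87200 × (2.15174 − 1.60530) / 0.02202 = 170.533 s.

170.5 s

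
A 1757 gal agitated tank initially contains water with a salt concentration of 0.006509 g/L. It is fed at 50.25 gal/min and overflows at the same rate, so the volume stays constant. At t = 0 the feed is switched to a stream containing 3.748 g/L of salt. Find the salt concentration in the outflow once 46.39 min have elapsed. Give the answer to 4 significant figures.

2.755 g/L

Transient balance on the dissolved component: V dC/dt = Q(C_in − C).
So dC/dt = (C_in − C)/τ with τ = V/Q = 1757/50.25 = 34.9652 min.
Solution: C(t) = C_in + (C₀ − C_in) e^(−t/τ).
C(46.39) = 3.748 + (0.006509 − 3.748)·e^(−46.39/34.9652) = 3.748 + (-3.74149)·0.265339 = 2.75524 g/L.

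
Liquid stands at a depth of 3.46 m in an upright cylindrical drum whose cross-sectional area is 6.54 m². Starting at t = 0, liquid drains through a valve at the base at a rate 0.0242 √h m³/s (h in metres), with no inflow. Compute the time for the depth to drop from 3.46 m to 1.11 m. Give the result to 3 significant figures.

Mass balance (ρ constant): A dh/dt = −0.0242 √h.
This is separable: 2 d(√h)/dt = −0.0242/A, so √h = √h₀ − (0.0242/(2A)) t.
t = 2A(√h₀ − √h)/0.0242 = 2·6.54·(√3.46 − √1.11)/0.0242
  = 13.080 × (1.8601 − 1.0536) / 0.0242 = 435.93 s.

436 s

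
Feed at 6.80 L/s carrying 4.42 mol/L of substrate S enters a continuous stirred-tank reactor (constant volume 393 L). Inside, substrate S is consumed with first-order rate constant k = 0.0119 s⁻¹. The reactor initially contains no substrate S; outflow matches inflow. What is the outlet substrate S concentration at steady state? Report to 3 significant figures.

2.62 mol/L

Accumulation = in − out − consumed: V dC/dt = Q C_in − Q C − k V C.
At steady state: 0 = Q C_in − (Q + kV) C_ss, so C_ss = Q C_in/(Q + kV).
C_ss = 6.80·4.42/(6.80 + 0.0119·393) = 30.056/11.477 = 2.6189 mol/L.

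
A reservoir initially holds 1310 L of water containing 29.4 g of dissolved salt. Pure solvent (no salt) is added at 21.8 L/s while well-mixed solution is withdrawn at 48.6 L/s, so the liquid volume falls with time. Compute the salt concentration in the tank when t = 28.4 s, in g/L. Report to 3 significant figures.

0.0111 g/L

Total volume: dV/dt = Q_in − Q_out = -26.800 L/s, so V(t) = 1310 − 26.800 t and V(28.4) = 548.88 L.
Species balance (pure solvent in): dm/dt = −Q_out · m/V(t).
Separate: dm/m = −Q_out dt/V(t) ⇒ ln(m/m₀) = −(Q_out/(Q_in−Q_out)) ln(V/V₀).
m = m₀ (V₀/V)^(Q_out/(Q_in−Q_out)) = 29.4 × (1310/548.88)^(-1.8134) = 6.0708 g.
C = m/V = 6.0708/548.88 = 0.011060 g/L.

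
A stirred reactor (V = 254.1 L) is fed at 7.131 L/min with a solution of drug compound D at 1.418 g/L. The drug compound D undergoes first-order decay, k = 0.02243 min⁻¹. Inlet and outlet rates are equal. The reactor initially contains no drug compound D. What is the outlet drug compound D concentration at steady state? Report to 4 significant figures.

0.7881 g/L

Accumulation = in − out − consumed: V dC/dt = Q C_in − Q C − k V C.
Steady state (dC/dt = 0): C_ss = Q C_in/(Q + kV) = C_in/(1 + kV/Q).
C_ss = 7.131·1.418/(7.131 + 0.02243·254.1) = 10.1118/12.8305 = 0.788105 g/L.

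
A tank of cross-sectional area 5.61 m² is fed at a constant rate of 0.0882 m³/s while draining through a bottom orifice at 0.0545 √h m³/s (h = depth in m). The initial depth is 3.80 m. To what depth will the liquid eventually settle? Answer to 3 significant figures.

A dh/dt = Q_in − 0.0545 √h. Steady state requires inflow = outflow:
Q_in = 0.0545 √h_ss ⇒ √h_ss = 0.0882/0.0545 = 1.6183.
h_ss = 1.6183² = 2.6191 m. (Since h₀ = 3.80 m > h_ss, the level will fall toward this value.)

2.62 m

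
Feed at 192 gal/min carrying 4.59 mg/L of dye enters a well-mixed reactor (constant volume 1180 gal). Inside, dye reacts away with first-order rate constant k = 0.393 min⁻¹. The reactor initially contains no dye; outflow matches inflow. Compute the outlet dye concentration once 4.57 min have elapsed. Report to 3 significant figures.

Species balance: V dC/dt = Q C_in − Q C − k V C.
This is linear with rate a = Q/V + k = 0.55571 min⁻¹.
C_ss = Q C_in/(Q + kV) = 1.3439 mg/L; C(t) = C_ss + (C₀ − C_ss) e^(−a t).
C(4.57) = 1.3439 + (-1.3439)·e^(−0.55571·4.57) = 1.3439 + (-1.3439)·0.078898 = 1.2379 mg/L.

1.24 mg/L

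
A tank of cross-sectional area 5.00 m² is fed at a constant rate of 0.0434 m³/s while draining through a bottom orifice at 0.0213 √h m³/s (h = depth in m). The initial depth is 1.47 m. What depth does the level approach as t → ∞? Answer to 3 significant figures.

4.15 m

Level balance: A dh/dt = 0.0434 − 0.0213 √h. Setting dh/dt = 0:
Q_in = 0.0213 √h_ss ⇒ √h_ss = 0.0434/0.0213 = 2.0376.
h_ss = 2.0376² = 4.1516 m. (Since h₀ = 1.47 m < h_ss, the level will rise toward this value.)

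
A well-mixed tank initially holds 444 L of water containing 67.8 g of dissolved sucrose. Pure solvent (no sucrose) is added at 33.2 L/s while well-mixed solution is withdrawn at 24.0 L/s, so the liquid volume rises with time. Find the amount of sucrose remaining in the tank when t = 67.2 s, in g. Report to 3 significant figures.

6.97 g

Let m(t) be the amount of sucrose. Volume: V(t) = V₀ + (Q_in − Q_out) t = 444 + 9.2000 t; V(67.2) = 1062.2 L.
Solute balance: dm/dt = 0 − Q_out C = −Q_out m/V(t).
dm/m = −Q_out dt/(V₀ + 9.2000 t); integrating gives ln(m/m₀) = −(Q_out/(Q_in−Q_out)) ln(V/V₀).
m = m₀ (V₀/V)^(Q_out/(Q_in−Q_out)) = 67.8 × (444/1062.2)^(2.6087) = 6.9655 g.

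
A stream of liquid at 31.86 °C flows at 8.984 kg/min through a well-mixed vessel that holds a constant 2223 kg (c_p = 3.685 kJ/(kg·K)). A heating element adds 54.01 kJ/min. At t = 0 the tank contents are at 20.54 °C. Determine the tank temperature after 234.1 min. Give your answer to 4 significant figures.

28.46 °C

M c_p dT/dt = ṁ c_p (T_in − T) + Q̇.
τ = M/ṁ = 247.440 min; T_ss = T_in + Q̇/(ṁ c_p) = 31.86 + 54.01/(8.984·3.685) = 33.4914 °C.
Integrating: T(t) = T_ss + (T₀ − T_ss) e^(−t/τ).
T(234.1) = 33.4914 + (-12.9514)·e^(−234.1/247.440) = 33.4914 + (-12.9514)·0.388257 = 28.4629 °C.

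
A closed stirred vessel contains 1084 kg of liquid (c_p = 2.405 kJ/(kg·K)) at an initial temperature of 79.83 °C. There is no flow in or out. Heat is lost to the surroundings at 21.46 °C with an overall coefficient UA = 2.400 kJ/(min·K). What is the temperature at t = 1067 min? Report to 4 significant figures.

43.32 °C

M c_p dT/dt = −UA(T − T_amb).
dT/dt = (T_ss − T)/τ with T_ss = T_amb = 21.4600 °C, τ = M c_p/UA = 1084·2.405/2.400 = 1086.26 min.
This is linear first-order; T(t) = T_ss + (T₀ − T_ss) e^(−t/τ).
T(1067) = 21.4600 + (58.3700)·0.374460 = 43.3172 °C.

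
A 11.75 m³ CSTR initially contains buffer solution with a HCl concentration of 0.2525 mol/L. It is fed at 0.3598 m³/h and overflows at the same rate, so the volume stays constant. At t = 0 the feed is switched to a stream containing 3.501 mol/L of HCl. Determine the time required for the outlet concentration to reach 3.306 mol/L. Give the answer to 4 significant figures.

91.86 h

Species balance: V dC/dt = Q(C_in − C) ⇒ τ = V/Q = 32.6570 h.
C(t) = C_in + (C₀ − C_in) e^(−t/τ). Set C = 3.306 and solve for t:
e^(−t/τ) = (C − C_in)/(C₀ − C_in) = (3.306 − 3.501)/(0.2525 − 3.501) = 0.0600277
t = −τ ln(…) = 32.6570 × 2.81295 = 91.8626 h.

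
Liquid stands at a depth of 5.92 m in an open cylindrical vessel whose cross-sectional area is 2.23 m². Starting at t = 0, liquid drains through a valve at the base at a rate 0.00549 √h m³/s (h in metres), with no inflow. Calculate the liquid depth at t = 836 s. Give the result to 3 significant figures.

A dh/dt = −Q_out = −0.00549 √h.
This is separable: 2 d(√h)/dt = −0.00549/A, so √h = √h₀ − (0.00549/(2A)) t.
√h = √5.92 − 0.00549·836/(2·2.23) = 2.4331 − 1.0291 = 1.4040.
h = 1.4040² = 1.9713 m.

1.97 m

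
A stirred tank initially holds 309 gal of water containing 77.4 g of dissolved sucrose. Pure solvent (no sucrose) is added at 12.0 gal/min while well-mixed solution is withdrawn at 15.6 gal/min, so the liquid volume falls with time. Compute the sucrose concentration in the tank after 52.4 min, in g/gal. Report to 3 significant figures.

Total volume: dV/dt = Q_in − Q_out = -3.6000 gal/min, so V(t) = 309 − 3.6000 t and V(52.4) = 120.36 gal.
No sucrose enters, so dm/dt = −Q_out · (m/V).
Separate: dm/m = −Q_out dt/V(t) ⇒ ln(m/m₀) = −(Q_out/(Q_in−Q_out)) ln(V/V₀).
m = m₀ (V₀/V)^(Q_out/(Q_in−Q_out)) = 77.4 × (309/120.36)^(-4.3333) = 1.3012 g.
C = m/V = 1.3012/120.36 = 0.010811 g/gal.

0.0108 g/gal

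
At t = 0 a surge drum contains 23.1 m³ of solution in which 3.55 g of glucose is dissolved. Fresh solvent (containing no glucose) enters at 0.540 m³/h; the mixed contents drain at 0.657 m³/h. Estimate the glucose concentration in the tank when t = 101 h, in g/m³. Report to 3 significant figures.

Let m(t) be the amount of glucose. Volume: V(t) = V₀ + (Q_in − Q_out) t = 23.1 − 0.11700 t; V(101) = 11.283 m³.
Solute balance: dm/dt = 0 − Q_out C = −Q_out m/V(t).
Separate: dm/m = −Q_out dt/V(t) ⇒ ln(m/m₀) = −(Q_out/(Q_in−Q_out)) ln(V/V₀).
m = m₀ (V₀/V)^(Q_out/(Q_in−Q_out)) = 3.55 × (23.1/11.283)^(-5.6154) = 0.063503 g.
C = m/V = 0.063503/11.283 = 0.0056282 g/m³.

0.00563 g/m³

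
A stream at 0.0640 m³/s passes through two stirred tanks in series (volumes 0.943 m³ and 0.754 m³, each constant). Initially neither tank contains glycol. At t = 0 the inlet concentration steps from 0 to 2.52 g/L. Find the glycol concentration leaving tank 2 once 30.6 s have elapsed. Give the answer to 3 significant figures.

Time constants: τᵢ = Vᵢ/Q for each well-mixed tank.
τ₁ = 0.943/0.0640 = 14.734 s; τ₂ = 0.754/0.0640 = 11.781 s.
Tank 1: C₁ = C_in(1 − e^(−t/τ₁)). Tank 2 (τ₁ ≠ τ₂): C₂ = C_in[1 − (τ₁ e^(−t/τ₁) − τ₂ e^(−t/τ₂))/(τ₁ − τ₂)].
At t = 30.6: e^(−t/τ₁) = 0.12533, e^(−t/τ₂) = 0.074471.
C₂ = 2.52·[1 − (14.734·0.12533 − 11.781·0.074471)/(2.9531)] = 2.52·0.67175 = 1.6928 g/L.

1.69 g/L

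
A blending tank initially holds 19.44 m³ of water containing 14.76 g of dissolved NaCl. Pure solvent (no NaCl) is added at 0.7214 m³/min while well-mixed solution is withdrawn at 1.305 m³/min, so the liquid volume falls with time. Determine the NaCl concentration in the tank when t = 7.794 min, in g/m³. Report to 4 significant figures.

0.5461 g/m³

Let m(t) be the amount of NaCl. Volume: V(t) = V₀ + (Q_in − Q_out) t = 19.44 − 0.583600 t; V(7.794) = 14.8914 m³.
Solute balance: dm/dt = 0 − Q_out C = −Q_out m/V(t).
dm/m = −Q_out dt/(V₀ − 0.583600 t); integrating gives ln(m/m₀) = −(Q_out/(Q_in−Q_out)) ln(V/V₀).
m = m₀ (V₀/V)^(Q_out/(Q_in−Q_out)) = 14.76 × (19.44/14.8914)^(-2.23612) = 8.13266 g.
C = m/V = 8.13266/14.8914 = 0.546131 g/m³.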